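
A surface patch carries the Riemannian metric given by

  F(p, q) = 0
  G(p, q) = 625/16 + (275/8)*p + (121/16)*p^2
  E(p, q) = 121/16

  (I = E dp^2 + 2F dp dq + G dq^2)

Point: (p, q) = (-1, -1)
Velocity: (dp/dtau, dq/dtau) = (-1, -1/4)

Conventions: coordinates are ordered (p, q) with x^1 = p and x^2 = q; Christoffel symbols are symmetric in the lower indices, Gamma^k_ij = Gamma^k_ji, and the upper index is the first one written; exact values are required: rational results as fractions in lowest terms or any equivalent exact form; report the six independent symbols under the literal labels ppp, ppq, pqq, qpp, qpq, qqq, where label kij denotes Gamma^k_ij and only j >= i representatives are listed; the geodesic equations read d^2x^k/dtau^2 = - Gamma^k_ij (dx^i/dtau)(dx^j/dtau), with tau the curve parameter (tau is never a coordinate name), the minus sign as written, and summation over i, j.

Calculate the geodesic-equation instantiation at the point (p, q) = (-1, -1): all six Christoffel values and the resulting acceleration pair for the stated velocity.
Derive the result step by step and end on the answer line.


E = 121/16, F = 0, G = 49/4 at the point
E_p = 0, E_q = 0, F_p = 0, F_q = 0, G_p = 77/4, G_q = 0
EG - F^2 = 5929/64;  g^inv = (64/5929) * [[49/4, 0], [0, 121/16]]
first-kind symbols [ij,l] = (1/2)(d_i g_jl + d_j g_il - d_l g_ij): [pp,p] = E_p/2 = 0, [pp,q] = F_p - E_q/2 = 0, [pq,p] = E_q/2 = 0, [pq,q] = G_p/2 = 77/8, [qq,p] = F_q - G_p/2 = -77/8, [qq,q] = G_q/2 = 0
Gamma^p_ij = (G*[ij,p] - F*[ij,q])/(EG - F^2), Gamma^q_ij = (E*[ij,q] - F*[ij,p])/(EG - F^2)
Gamma_ppp = 0, Gamma_ppq = 0, Gamma_pqq = -14/11, Gamma_qpp = 0, Gamma_qpq = 11/14, Gamma_qqq = 0
d^2p/dtau^2 = -(Gamma_ppp*(-1)^2 + 2*Gamma_ppq*(-1)*(-1/4) + Gamma_pqq*(-1/4)^2) = 7/88
d^2q/dtau^2 = -(Gamma_qpp*(-1)^2 + 2*Gamma_qpq*(-1)*(-1/4) + Gamma_qqq*(-1/4)^2) = -11/28

Answer: Gamma_ppp = 0, Gamma_ppq = 0, Gamma_pqq = -14/11, Gamma_qpp = 0, Gamma_qpq = 11/14, Gamma_qqq = 0; accelerations (d^2p/dtau^2, d^2q/dtau^2) = (7/88, -11/28)


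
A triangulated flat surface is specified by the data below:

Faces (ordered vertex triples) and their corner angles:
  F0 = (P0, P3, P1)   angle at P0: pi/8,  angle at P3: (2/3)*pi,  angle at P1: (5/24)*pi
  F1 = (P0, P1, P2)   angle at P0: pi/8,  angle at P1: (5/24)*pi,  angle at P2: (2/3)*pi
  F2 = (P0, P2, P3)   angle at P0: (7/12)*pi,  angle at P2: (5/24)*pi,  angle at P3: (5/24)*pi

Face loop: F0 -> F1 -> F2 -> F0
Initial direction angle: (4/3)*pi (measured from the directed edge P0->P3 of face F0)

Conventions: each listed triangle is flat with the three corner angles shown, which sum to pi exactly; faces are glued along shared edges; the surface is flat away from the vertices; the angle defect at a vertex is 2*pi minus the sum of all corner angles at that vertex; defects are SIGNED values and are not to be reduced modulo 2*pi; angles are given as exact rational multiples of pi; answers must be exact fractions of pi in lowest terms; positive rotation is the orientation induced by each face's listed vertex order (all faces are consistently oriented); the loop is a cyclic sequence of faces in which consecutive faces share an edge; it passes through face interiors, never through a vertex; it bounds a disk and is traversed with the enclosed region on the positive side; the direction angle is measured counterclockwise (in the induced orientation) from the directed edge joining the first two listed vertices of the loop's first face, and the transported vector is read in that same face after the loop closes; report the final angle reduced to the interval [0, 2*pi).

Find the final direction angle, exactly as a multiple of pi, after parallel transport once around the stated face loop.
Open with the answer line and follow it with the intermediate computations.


Answer: final direction angle = pi/2

enclosed vertex P0: corner angles sum to (5/6)*pi, defect = 2*pi - (5/6)*pi = (7/6)*pi
final direction = starting direction + enclosed defect total, reduced mod 2*pi (induced orientation)
final angle = (4/3)*pi + (7/6)*pi = pi/2 (mod 2*pi)


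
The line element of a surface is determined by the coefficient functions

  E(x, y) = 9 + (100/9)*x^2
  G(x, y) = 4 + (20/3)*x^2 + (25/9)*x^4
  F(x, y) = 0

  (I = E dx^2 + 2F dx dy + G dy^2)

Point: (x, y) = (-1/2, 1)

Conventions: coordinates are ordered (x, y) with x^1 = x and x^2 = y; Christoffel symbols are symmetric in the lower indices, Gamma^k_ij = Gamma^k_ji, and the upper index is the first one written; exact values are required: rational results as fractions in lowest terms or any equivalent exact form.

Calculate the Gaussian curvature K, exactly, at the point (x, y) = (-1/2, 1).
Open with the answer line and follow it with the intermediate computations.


Answer: K = -7290/81461

E = 106/9, F = 0, G = 841/144, EG - F^2 = 44573/648 at the point
E_x = -100/9, E_y = 0, F_x = 0, F_y = 0, G_x = -145/18, G_y = 0
E_yy = 0, F_xy = 0, G_xx = 65/3
By Brioschi, K is (det M1 - det M2) divided by (EG - F^2) squared.
M1 = [[-E_yy/2 + F_xy - G_xx/2, E_x/2, F_x - E_y/2], [F_y - G_x/2, E, F], [G_y/2, F, G]] = [[-65/6, -50/9, 0], [145/36, 106/9, 0], [0, 0, 841/144]]; det M1 = -14334845/23328
M2 = [[0, E_y/2, G_x/2], [E_y/2, E, F], [G_x/2, F, G]] = [[0, 0, -145/36], [0, 106/9, 0], [-145/36, 0, 841/144]]; det M2 = -1114325/5832
det M1 - det M2 = -121945/288; K = -121945/288 / (44573/648)^2 = -7290/81461


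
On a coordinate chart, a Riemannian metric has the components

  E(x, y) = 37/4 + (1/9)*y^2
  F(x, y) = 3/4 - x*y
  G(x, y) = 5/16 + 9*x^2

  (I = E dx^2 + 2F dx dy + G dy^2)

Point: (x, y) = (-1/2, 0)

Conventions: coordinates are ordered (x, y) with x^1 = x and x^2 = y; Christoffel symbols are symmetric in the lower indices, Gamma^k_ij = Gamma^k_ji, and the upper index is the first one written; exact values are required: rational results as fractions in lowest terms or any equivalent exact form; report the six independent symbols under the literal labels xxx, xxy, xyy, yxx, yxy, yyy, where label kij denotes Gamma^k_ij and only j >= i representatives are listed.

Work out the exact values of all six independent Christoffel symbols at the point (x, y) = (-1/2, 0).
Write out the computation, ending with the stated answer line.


E = 37/4, F = 3/4, G = 41/16 at the point
E_x = 0, E_y = 0, F_x = 0, F_y = 1/2, G_x = -9, G_y = 0
EG - F^2 = 1481/64;  g^inv = (64/1481) * [[41/16, -3/4], [-3/4, 37/4]]
first-kind symbols [ij,l] = (1/2)(d_i g_jl + d_j g_il - d_l g_ij): [xx,x] = E_x/2 = 0, [xx,y] = F_x - E_y/2 = 0, [xy,x] = E_y/2 = 0, [xy,y] = G_x/2 = -9/2, [yy,x] = F_y - G_x/2 = 5, [yy,y] = G_y/2 = 0
Gamma^x_ij = (G*[ij,x] - F*[ij,y])/(EG - F^2), Gamma^y_ij = (E*[ij,y] - F*[ij,x])/(EG - F^2)

Answer: Gamma_xxx = 0, Gamma_xxy = 216/1481, Gamma_xyy = 820/1481, Gamma_yxx = 0, Gamma_yxy = -2664/1481, Gamma_yyy = -240/1481


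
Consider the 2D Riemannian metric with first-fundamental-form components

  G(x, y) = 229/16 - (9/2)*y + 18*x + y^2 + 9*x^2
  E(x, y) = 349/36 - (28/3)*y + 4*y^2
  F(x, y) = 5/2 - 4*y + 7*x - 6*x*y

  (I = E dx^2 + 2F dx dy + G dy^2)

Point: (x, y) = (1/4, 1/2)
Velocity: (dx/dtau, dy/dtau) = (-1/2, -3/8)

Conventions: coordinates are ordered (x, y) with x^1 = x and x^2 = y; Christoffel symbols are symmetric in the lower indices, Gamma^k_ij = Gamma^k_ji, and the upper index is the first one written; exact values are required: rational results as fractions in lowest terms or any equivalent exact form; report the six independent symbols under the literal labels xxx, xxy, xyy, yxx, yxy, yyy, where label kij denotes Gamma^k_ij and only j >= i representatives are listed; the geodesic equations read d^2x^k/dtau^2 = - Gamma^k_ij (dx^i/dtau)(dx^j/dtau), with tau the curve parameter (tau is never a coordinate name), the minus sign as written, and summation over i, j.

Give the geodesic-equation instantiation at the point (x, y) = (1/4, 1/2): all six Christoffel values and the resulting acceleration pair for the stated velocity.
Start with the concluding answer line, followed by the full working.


Answer: Gamma_xxx = -576/5903, Gamma_xxy = -18204/29515, Gamma_xyy = -83061/29515, Gamma_yxx = 6944/17709, Gamma_yxy = 20682/29515, Gamma_yyy = 4198/29515; accelerations (d^2x/dtau^2, d^2y/dtau^2) = (246105/377792, -215797/566688)

E = 217/36, F = 3/2, G = 139/8 at the point
E_x = 0, E_y = -16/3, F_x = 4, F_y = -11/2, G_x = 45/2, G_y = -7/2
EG - F^2 = 29515/288;  g^inv = (288/29515) * [[139/8, -3/2], [-3/2, 217/36]]
first-kind symbols [ij,l] = (1/2)(d_i g_jl + d_j g_il - d_l g_ij): [xx,x] = E_x/2 = 0, [xx,y] = F_x - E_y/2 = 20/3, [xy,x] = E_y/2 = -8/3, [xy,y] = G_x/2 = 45/4, [yy,x] = F_y - G_x/2 = -67/4, [yy,y] = G_y/2 = -7/4
Gamma^x_ij = (G*[ij,x] - F*[ij,y])/(EG - F^2), Gamma^y_ij = (E*[ij,y] - F*[ij,x])/(EG - F^2)
Gamma_xxx = -576/5903, Gamma_xxy = -18204/29515, Gamma_xyy = -83061/29515, Gamma_yxx = 6944/17709, Gamma_yxy = 20682/29515, Gamma_yyy = 4198/29515
d^2x/dtau^2 = -(Gamma_xxx*(-1/2)^2 + 2*Gamma_xxy*(-1/2)*(-3/8) + Gamma_xyy*(-3/8)^2) = 246105/377792
d^2y/dtau^2 = -(Gamma_yxx*(-1/2)^2 + 2*Gamma_yxy*(-1/2)*(-3/8) + Gamma_yyy*(-3/8)^2) = -215797/566688


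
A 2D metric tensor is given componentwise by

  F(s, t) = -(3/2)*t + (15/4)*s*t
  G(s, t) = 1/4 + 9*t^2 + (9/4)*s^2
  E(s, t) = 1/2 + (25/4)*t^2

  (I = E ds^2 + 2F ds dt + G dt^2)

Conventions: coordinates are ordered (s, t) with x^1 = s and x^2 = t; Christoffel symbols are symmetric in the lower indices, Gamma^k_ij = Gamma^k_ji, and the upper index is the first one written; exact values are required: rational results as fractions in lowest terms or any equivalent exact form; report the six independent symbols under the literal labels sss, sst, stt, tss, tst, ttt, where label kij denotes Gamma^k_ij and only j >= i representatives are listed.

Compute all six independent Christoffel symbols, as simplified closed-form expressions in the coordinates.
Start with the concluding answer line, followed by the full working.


Answer: Gamma_sss = (150*s*t^2 - 60*t^2)/(18*s^2 + 180*s*t^2 + 900*t^4 + 61*t^2 + 2), Gamma_sst = (90*s^2*t + 54*s*t + 900*t^3 + 25*t)/(18*s^2 + 180*s*t^2 + 900*t^4 + 61*t^2 + 2), Gamma_stt = (54*s^3 - 54*s^2 - 324*s*t^2 + 6*s - 6)/(18*s^2 + 180*s*t^2 + 900*t^4 + 61*t^2 + 2), Gamma_tss = (-250*t^3 - 20*t)/(18*s^2 + 180*s*t^2 + 900*t^4 + 61*t^2 + 2), Gamma_tst = (-150*s*t^2 + 18*s + 150*t^2)/(18*s^2 + 180*s*t^2 + 900*t^4 + 61*t^2 + 2), Gamma_ttt = (-90*s^2*t + 126*s*t + 900*t^3 + 36*t)/(18*s^2 + 180*s*t^2 + 900*t^4 + 61*t^2 + 2)

E = 1/2 + (25/4)*t^2; F = -(3/2)*t + (15/4)*s*t; G = 1/4 + 9*t^2 + (9/4)*s^2
Gamma^k_ij = (1/2) g^{kl} (d_i g_jl + d_j g_il - d_l g_ij), with g^inv = (1/(EG-F^2)) [[G, -F], [-F, E]]
first partials: E_s = 0, E_t = (25/2)*t, F_s = (15/4)*t, F_t = -3/2 + (15/4)*s, G_s = (9/2)*s, G_t = 18*t
D = EG - F^2 = 1/8 + (61/16)*t^2 + (9/8)*s^2 + (45/4)*s*t^2 + (225/4)*t^4
expanded: Gamma^s_ss = (G E_s - 2F F_s + F E_t)/(2D), Gamma^s_st = (G E_t - F G_s)/(2D), Gamma^s_tt = (2G F_t - G G_s - F G_t)/(2D), Gamma^t_ss = (2E F_s - E E_t - F E_s)/(2D), Gamma^t_st = (E G_s - F E_t)/(2D), Gamma^t_tt = (E G_t - 2F F_t + F G_s)/(2D); substitute and cancel common factors


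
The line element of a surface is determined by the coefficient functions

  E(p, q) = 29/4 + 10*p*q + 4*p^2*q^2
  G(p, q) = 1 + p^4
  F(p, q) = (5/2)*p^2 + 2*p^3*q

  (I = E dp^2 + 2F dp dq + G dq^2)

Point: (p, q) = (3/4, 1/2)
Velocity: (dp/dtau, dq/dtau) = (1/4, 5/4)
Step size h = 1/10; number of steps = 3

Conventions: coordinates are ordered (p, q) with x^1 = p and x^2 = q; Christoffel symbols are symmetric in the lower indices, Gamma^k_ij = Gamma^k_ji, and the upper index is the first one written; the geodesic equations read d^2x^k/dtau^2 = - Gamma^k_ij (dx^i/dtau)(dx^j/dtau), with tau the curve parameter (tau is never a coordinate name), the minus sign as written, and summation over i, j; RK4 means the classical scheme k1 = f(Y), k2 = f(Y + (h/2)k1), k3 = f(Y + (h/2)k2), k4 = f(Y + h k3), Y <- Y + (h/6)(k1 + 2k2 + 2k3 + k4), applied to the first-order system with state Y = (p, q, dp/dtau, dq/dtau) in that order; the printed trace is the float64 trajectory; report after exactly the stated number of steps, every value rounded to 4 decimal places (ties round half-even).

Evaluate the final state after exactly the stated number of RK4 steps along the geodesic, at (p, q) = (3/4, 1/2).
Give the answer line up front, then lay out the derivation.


Answer: p = 0.8141, q = 0.8731, dp/dtau = 0.1821, dq/dtau = 1.2383

f(Y) = (dp/dtau, dq/dtau, -Gamma^p_ij Y'^i Y'^j, -Gamma^q_ij Y'^i Y'^j) with the Gammas evaluated at the stage position; h = 0.100000; intermediate values shown to 6 dp
step 0: p = 0.7500, q = 0.5000, dp/dtau = 0.2500, dq/dtau = 1.2500
step 1:
  k1: at (p, q) = (0.750000, 0.500000), (dp/dtau, dq/dtau) = (0.250000, 1.250000); Gamma_ppp = 0.273594, Gamma_ppq = 0.410391, Gamma_pqq = 0.000000, Gamma_qpp = 0.047353, Gamma_qpq = 0.071029, Gamma_qqq = 0.000000; k1 = (0.250000, 1.250000, -0.273594, -0.047353)
  k2: at (p, q) = (0.762500, 0.562500), (dp/dtau, dq/dtau) = (0.236320, 1.247632); Gamma_ppp = 0.299497, Gamma_ppq = 0.405985, Gamma_pqq = 0.000000, Gamma_qpp = 0.051858, Gamma_qpq = 0.070296, Gamma_qqq = 0.000000; k2 = (0.236320, 1.247632, -0.256128, -0.044349)
  k3: at (p, q) = (0.761816, 0.562382), (dp/dtau, dq/dtau) = (0.237194, 1.247783); Gamma_ppp = 0.299530, Gamma_ppq = 0.405750, Gamma_pqq = 0.000000, Gamma_qpp = 0.051785, Gamma_qpq = 0.070150, Gamma_qqq = 0.000000; k3 = (0.237194, 1.247783, -0.257028, -0.044437)
  k4: at (p, q) = (0.773719, 0.624778), (dp/dtau, dq/dtau) = (0.224297, 1.245556); Gamma_ppp = 0.323834, Gamma_ppq = 0.401033, Gamma_pqq = 0.000000, Gamma_qpp = 0.055919, Gamma_qpq = 0.069250, Gamma_qqq = 0.000000; k4 = (0.224297, 1.245556, -0.240369, -0.041506)
  Y <- Y + (h/6)(k1 + 2k2 + 2k3 + k4): p = 0.7737, q = 0.6248, dp/dtau = 0.2243, dq/dtau = 1.2456
step 2:
  k1: at (p, q) = (0.773689, 0.624773), (dp/dtau, dq/dtau) = (0.224329, 1.245559); Gamma_ppp = 0.323837, Gamma_ppq = 0.401023, Gamma_pqq = 0.000000, Gamma_qpp = 0.055916, Gamma_qpq = 0.069243, Gamma_qqq = 0.000000; k1 = (0.224329, 1.245559, -0.240400, -0.041509)
  k2: at (p, q) = (0.784905, 0.687051), (dp/dtau, dq/dtau) = (0.212309, 1.243484); Gamma_ppp = 0.346641, Gamma_ppq = 0.396012, Gamma_pqq = 0.000000, Gamma_qpp = 0.059677, Gamma_qpq = 0.068177, Gamma_qqq = 0.000000; k2 = (0.212309, 1.243484, -0.224721, -0.038688)
  k3: at (p, q) = (0.784304, 0.686947), (dp/dtau, dq/dtau) = (0.213093, 1.243625); Gamma_ppp = 0.346694, Gamma_ppq = 0.395829, Gamma_pqq = 0.000000, Gamma_qpp = 0.059612, Gamma_qpq = 0.068060, Gamma_qqq = 0.000000; k3 = (0.213093, 1.243625, -0.225538, -0.038780)
  k4: at (p, q) = (0.794998, 0.749136), (dp/dtau, dq/dtau) = (0.201775, 1.241682); Gamma_ppp = 0.368102, Gamma_ppq = 0.390637, Gamma_pqq = 0.000000, Gamma_qpp = 0.063029, Gamma_qpq = 0.066888, Gamma_qqq = 0.000000; k4 = (0.201775, 1.241682, -0.210727, -0.036082)
  Y <- Y + (h/6)(k1 + 2k2 + 2k3 + k4): p = 0.7950, q = 0.7491, dp/dtau = 0.2018, dq/dtau = 1.2417
step 3:
  k1: at (p, q) = (0.794971, 0.749131), (dp/dtau, dq/dtau) = (0.201801, 1.241684); Gamma_ppp = 0.368105, Gamma_ppq = 0.390629, Gamma_pqq = 0.000000, Gamma_qpp = 0.063026, Gamma_qpq = 0.066883, Gamma_qqq = 0.000000; k1 = (0.201801, 1.241684, -0.210753, -0.036085)
  k2: at (p, q) = (0.805061, 0.811215), (dp/dtau, dq/dtau) = (0.191264, 1.239880); Gamma_ppp = 0.388211, Gamma_ppq = 0.385265, Gamma_pqq = 0.000000, Gamma_qpp = 0.066106, Gamma_qpq = 0.065604, Gamma_qqq = 0.000000; k2 = (0.191264, 1.239880, -0.196928, -0.033533)
  k3: at (p, q) = (0.804534, 0.811125), (dp/dtau, dq/dtau) = (0.191955, 1.240007); Gamma_ppp = 0.388278, Gamma_ppq = 0.385123, Gamma_pqq = 0.000000, Gamma_qpp = 0.066048, Gamma_qpq = 0.065511, Gamma_qqq = 0.000000; k3 = (0.191955, 1.240007, -0.197645, -0.033620)
  k4: at (p, q) = (0.814166, 0.873131), (dp/dtau, dq/dtau) = (0.182037, 1.238322); Gamma_ppp = 0.407170, Gamma_ppq = 0.379673, Gamma_pqq = 0.000000, Gamma_qpp = 0.068821, Gamma_qpq = 0.064174, Gamma_qqq = 0.000000; k4 = (0.182037, 1.238322, -0.184664, -0.031213)
  Y <- Y + (h/6)(k1 + 2k2 + 2k3 + k4): p = 0.8141, q = 0.8731, dp/dtau = 0.1821, dq/dtau = 1.2383


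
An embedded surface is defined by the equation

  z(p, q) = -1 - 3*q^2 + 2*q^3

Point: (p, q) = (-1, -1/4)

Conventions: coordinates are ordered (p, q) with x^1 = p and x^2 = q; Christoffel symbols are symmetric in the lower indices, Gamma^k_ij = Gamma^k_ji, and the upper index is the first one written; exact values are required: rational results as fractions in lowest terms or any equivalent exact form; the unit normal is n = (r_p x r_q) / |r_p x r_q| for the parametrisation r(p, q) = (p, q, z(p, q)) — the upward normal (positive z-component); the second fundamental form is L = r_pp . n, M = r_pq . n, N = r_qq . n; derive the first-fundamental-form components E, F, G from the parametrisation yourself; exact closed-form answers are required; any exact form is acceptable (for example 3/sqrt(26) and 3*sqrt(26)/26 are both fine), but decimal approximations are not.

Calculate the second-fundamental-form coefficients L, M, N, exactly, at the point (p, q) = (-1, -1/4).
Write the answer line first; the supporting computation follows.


Answer: L = 0, M = 0, N = -72/17

z_p = 0, z_q = 15/8, z_pp = 0, z_pq = 0, z_qq = -9
E = 1, F = 0, G = 289/64; answer radicand W^2 = 289/64
unnormalised second-form numerators: l = 0, m = 0, n = -9; L = l/sqrt(289/64), and similarly M = m/sqrt(W^2), N = n/sqrt(W^2)


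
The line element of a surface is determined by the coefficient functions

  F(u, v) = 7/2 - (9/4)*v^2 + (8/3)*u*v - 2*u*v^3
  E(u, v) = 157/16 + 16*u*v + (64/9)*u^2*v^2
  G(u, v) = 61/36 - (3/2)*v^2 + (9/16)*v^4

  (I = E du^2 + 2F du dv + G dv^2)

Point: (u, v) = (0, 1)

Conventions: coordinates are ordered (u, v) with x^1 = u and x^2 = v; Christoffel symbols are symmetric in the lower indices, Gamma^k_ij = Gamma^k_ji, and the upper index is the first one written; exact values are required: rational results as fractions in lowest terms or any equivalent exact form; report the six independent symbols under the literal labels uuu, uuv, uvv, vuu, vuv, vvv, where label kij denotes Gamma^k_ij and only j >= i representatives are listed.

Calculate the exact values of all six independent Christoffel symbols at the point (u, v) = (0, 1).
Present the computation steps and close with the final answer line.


E = 157/16, F = 5/4, G = 109/144 at the point
E_u = 16, E_v = 0, F_u = 2/3, F_v = -9/2, G_u = 0, G_v = -3/4
EG - F^2 = 13513/2304;  g^inv = (2304/13513) * [[109/144, -5/4], [-5/4, 157/16]]
first-kind symbols [ij,l] = (1/2)(d_i g_jl + d_j g_il - d_l g_ij): [uu,u] = E_u/2 = 8, [uu,v] = F_u - E_v/2 = 2/3, [uv,u] = E_v/2 = 0, [uv,v] = G_u/2 = 0, [vv,u] = F_v - G_u/2 = -9/2, [vv,v] = G_v/2 = -3/8
Gamma^u_ij = (G*[ij,u] - F*[ij,v])/(EG - F^2), Gamma^v_ij = (E*[ij,v] - F*[ij,u])/(EG - F^2)

Answer: Gamma_uuu = 12032/13513, Gamma_uuv = 0, Gamma_uvv = -6768/13513, Gamma_vuu = -7968/13513, Gamma_vuv = 0, Gamma_vvv = 4482/13513


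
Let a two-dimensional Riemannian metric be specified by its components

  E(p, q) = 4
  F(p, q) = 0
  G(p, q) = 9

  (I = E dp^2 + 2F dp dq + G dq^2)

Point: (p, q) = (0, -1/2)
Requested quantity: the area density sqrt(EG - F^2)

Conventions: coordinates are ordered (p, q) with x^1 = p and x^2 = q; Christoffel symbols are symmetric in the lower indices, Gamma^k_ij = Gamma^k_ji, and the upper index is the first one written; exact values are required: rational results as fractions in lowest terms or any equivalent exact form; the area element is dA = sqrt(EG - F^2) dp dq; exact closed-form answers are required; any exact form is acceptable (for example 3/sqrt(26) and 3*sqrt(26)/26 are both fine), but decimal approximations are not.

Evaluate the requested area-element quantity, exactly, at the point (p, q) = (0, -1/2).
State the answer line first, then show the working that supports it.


Answer: sqrt(EG - F^2) = 6

E = 4, F = 0, G = 9; EG - F^2 = 36


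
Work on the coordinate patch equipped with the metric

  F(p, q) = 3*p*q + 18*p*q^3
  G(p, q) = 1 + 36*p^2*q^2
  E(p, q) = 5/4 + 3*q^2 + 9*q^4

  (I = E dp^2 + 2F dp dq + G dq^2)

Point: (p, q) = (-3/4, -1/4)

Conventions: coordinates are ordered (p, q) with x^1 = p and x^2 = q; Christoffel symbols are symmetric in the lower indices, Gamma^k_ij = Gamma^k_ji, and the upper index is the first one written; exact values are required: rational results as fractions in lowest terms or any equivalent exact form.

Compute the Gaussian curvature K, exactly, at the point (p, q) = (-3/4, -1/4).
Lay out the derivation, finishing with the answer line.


E = 377/256, F = 99/128, G = 145/64, EG - F^2 = 701/256 at the point
E_p = 0, E_q = -33/16, F_p = -33/32, F_q = -153/32, G_p = -27/8, G_q = -81/8
E_qq = 51/4, F_pq = 51/8, G_pp = 9/2
Using the Brioschi determinant formula for K from the metric derivatives:
M1 = [[-E_qq/2 + F_pq - G_pp/2, E_p/2, F_p - E_q/2], [F_q - G_p/2, E, F], [G_q/2, F, G]] = [[-9/4, 0, 0], [-99/32, 377/256, 99/128], [-81/16, 99/128, 145/64]]; det M1 = -6309/1024
M2 = [[0, E_q/2, G_p/2], [E_q/2, E, F], [G_p/2, F, G]] = [[0, -33/32, -27/16], [-33/32, 377/256, 99/128], [-27/16, 99/128, 145/64]]; det M2 = -4005/1024
det M1 - det M2 = -9/4; K = -9/4 / (701/256)^2 = -147456/491401

Answer: K = -147456/491401


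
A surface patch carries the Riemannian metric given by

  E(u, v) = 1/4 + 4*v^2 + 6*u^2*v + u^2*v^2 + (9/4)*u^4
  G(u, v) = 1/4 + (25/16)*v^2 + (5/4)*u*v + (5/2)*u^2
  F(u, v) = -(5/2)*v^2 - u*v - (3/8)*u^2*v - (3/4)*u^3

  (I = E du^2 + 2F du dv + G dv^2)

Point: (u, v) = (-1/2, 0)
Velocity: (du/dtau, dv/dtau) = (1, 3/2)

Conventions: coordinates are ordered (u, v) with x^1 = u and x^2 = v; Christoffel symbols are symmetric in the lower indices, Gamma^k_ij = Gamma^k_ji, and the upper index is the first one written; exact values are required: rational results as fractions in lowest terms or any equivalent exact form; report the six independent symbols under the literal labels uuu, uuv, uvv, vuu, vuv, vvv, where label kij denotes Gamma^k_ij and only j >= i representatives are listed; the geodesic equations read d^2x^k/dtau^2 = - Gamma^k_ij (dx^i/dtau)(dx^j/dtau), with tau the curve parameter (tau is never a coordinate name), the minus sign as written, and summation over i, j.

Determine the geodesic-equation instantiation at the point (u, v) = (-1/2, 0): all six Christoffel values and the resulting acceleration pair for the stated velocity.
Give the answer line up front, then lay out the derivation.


Answer: Gamma_uuu = -378/341, Gamma_uuv = 72/31, Gamma_uvv = 1514/341, Gamma_vuu = -471/341, Gamma_vuv = -52/31, Gamma_vvv = -284/341; accelerations (d^2u/dtau^2, d^2v/dtau^2) = (-10809/682, 2826/341)

E = 25/64, F = 3/32, G = 7/8 at the point
E_u = -9/8, E_v = 3/2, F_u = -9/16, F_v = 13/32, G_u = -5/2, G_v = -5/8
EG - F^2 = 341/1024;  g^inv = (1024/341) * [[7/8, -3/32], [-3/32, 25/64]]
first-kind symbols [ij,l] = (1/2)(d_i g_jl + d_j g_il - d_l g_ij): [uu,u] = E_u/2 = -9/16, [uu,v] = F_u - E_v/2 = -21/16, [uv,u] = E_v/2 = 3/4, [uv,v] = G_u/2 = -5/4, [vv,u] = F_v - G_u/2 = 53/32, [vv,v] = G_v/2 = -5/16
Gamma^u_ij = (G*[ij,u] - F*[ij,v])/(EG - F^2), Gamma^v_ij = (E*[ij,v] - F*[ij,u])/(EG - F^2)
Gamma_uuu = -378/341, Gamma_uuv = 72/31, Gamma_uvv = 1514/341, Gamma_vuu = -471/341, Gamma_vuv = -52/31, Gamma_vvv = -284/341
d^2u/dtau^2 = -(Gamma_uuu*(1)^2 + 2*Gamma_uuv*(1)*(3/2) + Gamma_uvv*(3/2)^2) = -10809/682
d^2v/dtau^2 = -(Gamma_vuu*(1)^2 + 2*Gamma_vuv*(1)*(3/2) + Gamma_vvv*(3/2)^2) = 2826/341


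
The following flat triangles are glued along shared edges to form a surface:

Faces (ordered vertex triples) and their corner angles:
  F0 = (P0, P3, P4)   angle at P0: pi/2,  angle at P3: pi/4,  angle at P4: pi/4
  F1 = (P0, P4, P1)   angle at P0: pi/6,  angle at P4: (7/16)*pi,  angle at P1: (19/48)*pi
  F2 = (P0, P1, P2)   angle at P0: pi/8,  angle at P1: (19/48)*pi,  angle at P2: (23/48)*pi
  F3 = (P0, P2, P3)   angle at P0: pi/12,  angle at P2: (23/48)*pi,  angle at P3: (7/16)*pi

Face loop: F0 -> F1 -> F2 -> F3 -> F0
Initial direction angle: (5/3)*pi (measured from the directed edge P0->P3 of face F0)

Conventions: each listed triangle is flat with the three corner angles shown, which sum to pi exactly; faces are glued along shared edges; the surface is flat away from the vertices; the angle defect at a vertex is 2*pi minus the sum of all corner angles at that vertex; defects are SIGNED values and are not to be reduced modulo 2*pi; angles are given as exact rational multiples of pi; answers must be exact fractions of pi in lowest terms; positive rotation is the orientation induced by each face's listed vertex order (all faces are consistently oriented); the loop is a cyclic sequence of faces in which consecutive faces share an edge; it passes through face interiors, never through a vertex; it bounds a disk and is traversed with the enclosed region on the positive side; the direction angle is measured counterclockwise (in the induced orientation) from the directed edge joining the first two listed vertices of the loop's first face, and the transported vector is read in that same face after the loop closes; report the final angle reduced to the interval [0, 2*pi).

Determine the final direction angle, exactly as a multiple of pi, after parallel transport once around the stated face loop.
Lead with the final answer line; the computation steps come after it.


Answer: final direction angle = (19/24)*pi

enclosed vertex P0: corner angles sum to (7/8)*pi, defect = 2*pi - (7/8)*pi = (9/8)*pi
transport around the loop rotates by the sum of enclosed defects; add to the initial angle mod 2*pi
final angle = (5/3)*pi + (9/8)*pi = (19/24)*pi (mod 2*pi)


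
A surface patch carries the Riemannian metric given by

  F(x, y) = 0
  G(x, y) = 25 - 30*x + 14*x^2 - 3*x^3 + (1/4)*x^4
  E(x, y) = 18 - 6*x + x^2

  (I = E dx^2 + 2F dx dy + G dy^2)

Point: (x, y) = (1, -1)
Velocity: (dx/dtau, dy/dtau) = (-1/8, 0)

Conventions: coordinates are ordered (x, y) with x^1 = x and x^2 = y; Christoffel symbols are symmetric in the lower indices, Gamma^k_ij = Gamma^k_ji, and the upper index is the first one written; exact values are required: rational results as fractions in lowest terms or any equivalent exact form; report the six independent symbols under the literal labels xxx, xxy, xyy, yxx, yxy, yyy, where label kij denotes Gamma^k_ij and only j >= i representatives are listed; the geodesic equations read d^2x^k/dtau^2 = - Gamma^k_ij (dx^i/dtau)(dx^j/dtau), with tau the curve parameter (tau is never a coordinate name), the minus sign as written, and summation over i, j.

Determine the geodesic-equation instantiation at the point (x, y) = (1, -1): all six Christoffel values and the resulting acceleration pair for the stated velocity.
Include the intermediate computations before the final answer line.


E = 13, F = 0, G = 25/4 at the point
E_x = -4, E_y = 0, F_x = 0, F_y = 0, G_x = -10, G_y = 0
EG - F^2 = 325/4;  g^inv = (4/325) * [[25/4, 0], [0, 13]]
first-kind symbols [ij,l] = (1/2)(d_i g_jl + d_j g_il - d_l g_ij): [xx,x] = E_x/2 = -2, [xx,y] = F_x - E_y/2 = 0, [xy,x] = E_y/2 = 0, [xy,y] = G_x/2 = -5, [yy,x] = F_y - G_x/2 = 5, [yy,y] = G_y/2 = 0
Gamma^x_ij = (G*[ij,x] - F*[ij,y])/(EG - F^2), Gamma^y_ij = (E*[ij,y] - F*[ij,x])/(EG - F^2)
Gamma_xxx = -2/13, Gamma_xxy = 0, Gamma_xyy = 5/13, Gamma_yxx = 0, Gamma_yxy = -4/5, Gamma_yyy = 0
d^2x/dtau^2 = -(Gamma_xxx*(-1/8)^2 + 2*Gamma_xxy*(-1/8)*(0) + Gamma_xyy*(0)^2) = 1/416
d^2y/dtau^2 = -(Gamma_yxx*(-1/8)^2 + 2*Gamma_yxy*(-1/8)*(0) + Gamma_yyy*(0)^2) = 0

Answer: Gamma_xxx = -2/13, Gamma_xxy = 0, Gamma_xyy = 5/13, Gamma_yxx = 0, Gamma_yxy = -4/5, Gamma_yyy = 0; accelerations (d^2x/dtau^2, d^2y/dtau^2) = (1/416, 0)


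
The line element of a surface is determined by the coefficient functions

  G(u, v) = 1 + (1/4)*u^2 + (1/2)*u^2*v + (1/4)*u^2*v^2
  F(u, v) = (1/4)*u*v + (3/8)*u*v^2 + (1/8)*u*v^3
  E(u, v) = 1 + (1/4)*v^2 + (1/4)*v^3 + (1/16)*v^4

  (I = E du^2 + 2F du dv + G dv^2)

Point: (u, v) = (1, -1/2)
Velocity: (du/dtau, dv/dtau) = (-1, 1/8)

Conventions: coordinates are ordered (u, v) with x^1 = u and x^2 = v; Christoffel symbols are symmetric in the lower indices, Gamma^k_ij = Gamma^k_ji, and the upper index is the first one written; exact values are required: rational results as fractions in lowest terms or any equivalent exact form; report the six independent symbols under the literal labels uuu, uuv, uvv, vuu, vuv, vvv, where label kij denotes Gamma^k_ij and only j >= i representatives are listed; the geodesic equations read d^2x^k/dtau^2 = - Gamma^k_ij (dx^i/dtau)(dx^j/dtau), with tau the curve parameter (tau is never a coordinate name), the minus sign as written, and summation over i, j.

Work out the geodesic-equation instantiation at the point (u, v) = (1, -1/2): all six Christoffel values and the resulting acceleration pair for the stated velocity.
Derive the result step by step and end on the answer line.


E = 265/256, F = -3/64, G = 17/16 at the point
E_u = 0, E_v = -3/32, F_u = -3/64, F_v = -1/32, G_u = 1/8, G_v = 1/4
EG - F^2 = 281/256;  g^inv = (256/281) * [[17/16, 3/64], [3/64, 265/256]]
first-kind symbols [ij,l] = (1/2)(d_i g_jl + d_j g_il - d_l g_ij): [uu,u] = E_u/2 = 0, [uu,v] = F_u - E_v/2 = 0, [uv,u] = E_v/2 = -3/64, [uv,v] = G_u/2 = 1/16, [vv,u] = F_v - G_u/2 = -3/32, [vv,v] = G_v/2 = 1/8
Gamma^u_ij = (G*[ij,u] - F*[ij,v])/(EG - F^2), Gamma^v_ij = (E*[ij,v] - F*[ij,u])/(EG - F^2)
Gamma_uuu = 0, Gamma_uuv = -12/281, Gamma_uvv = -24/281, Gamma_vuu = 0, Gamma_vuv = 16/281, Gamma_vvv = 32/281
d^2u/dtau^2 = -(Gamma_uuu*(-1)^2 + 2*Gamma_uuv*(-1)*(1/8) + Gamma_uvv*(1/8)^2) = -21/2248
d^2v/dtau^2 = -(Gamma_vuu*(-1)^2 + 2*Gamma_vuv*(-1)*(1/8) + Gamma_vvv*(1/8)^2) = 7/562

Answer: Gamma_uuu = 0, Gamma_uuv = -12/281, Gamma_uvv = -24/281, Gamma_vuu = 0, Gamma_vuv = 16/281, Gamma_vvv = 32/281; accelerations (d^2u/dtau^2, d^2v/dtau^2) = (-21/2248, 7/562)


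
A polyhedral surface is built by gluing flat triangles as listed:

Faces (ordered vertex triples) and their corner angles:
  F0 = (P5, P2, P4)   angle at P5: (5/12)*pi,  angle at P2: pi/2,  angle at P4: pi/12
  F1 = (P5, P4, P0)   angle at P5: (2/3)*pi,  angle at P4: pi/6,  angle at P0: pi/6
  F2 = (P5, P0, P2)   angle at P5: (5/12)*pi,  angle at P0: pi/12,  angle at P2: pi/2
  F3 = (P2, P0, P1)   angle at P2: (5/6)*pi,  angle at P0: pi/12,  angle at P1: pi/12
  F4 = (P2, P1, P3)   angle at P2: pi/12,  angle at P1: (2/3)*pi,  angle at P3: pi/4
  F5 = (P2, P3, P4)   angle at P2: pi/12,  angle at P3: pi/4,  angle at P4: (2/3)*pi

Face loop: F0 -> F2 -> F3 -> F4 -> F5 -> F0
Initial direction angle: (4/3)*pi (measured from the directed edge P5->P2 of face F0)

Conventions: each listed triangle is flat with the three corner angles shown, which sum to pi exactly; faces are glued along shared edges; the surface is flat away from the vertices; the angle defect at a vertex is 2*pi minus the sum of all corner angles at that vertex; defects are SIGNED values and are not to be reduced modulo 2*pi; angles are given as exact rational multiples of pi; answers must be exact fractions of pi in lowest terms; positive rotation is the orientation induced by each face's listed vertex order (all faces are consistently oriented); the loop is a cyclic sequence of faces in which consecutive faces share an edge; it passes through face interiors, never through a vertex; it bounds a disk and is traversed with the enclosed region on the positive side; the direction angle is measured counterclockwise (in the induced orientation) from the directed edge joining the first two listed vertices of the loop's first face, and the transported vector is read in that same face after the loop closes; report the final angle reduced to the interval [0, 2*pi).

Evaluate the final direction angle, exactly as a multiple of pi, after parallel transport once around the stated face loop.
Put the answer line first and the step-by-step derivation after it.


Answer: final direction angle = (4/3)*pi

enclosed vertex P2: corner angles sum to 2*pi, defect = 2*pi - 2*pi = 0
the final direction is the initial angle plus the enclosed defects, taken mod 2*pi in the induced orientation
final angle = (4/3)*pi + 0 = (4/3)*pi (mod 2*pi)


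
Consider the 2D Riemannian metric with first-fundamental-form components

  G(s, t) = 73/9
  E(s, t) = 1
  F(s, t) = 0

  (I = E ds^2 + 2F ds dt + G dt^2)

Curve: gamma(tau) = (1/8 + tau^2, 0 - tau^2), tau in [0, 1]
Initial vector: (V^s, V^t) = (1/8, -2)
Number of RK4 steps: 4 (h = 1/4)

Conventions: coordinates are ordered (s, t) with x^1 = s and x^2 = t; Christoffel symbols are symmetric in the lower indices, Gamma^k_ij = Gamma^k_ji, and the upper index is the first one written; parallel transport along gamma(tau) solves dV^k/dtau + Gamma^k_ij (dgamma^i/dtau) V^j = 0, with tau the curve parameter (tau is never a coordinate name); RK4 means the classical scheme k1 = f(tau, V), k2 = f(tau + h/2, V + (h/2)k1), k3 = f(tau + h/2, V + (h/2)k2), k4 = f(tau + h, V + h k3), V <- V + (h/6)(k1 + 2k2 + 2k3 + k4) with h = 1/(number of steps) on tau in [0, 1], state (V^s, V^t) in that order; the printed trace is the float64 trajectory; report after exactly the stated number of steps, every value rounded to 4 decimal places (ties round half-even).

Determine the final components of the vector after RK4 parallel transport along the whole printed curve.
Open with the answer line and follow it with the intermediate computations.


Answer: V^s = 0.1250, V^t = -2.0000

gamma'(tau) = (2*tau, -2*tau); f(tau, V)^k = -Gamma^k_ij(gamma(tau)) gamma'^i(tau) V^j; h = 1/4; intermediate values shown to 6 dp
curve data and Christoffel symbols at the stage parameters:
  tau = 0.000000: gamma = (0.125000, 0.000000), gamma' = (0.000000, 0.000000); Gamma_sss = 0.000000, Gamma_sst = 0.000000, Gamma_stt = 0.000000, Gamma_tss = 0.000000, Gamma_tst = 0.000000, Gamma_ttt = 0.000000
  tau = 0.125000: gamma = (0.140625, -0.015625), gamma' = (0.250000, -0.250000); Gamma_sss = 0.000000, Gamma_sst = 0.000000, Gamma_stt = 0.000000, Gamma_tss = 0.000000, Gamma_tst = 0.000000, Gamma_ttt = 0.000000
  tau = 0.250000: gamma = (0.187500, -0.062500), gamma' = (0.500000, -0.500000); Gamma_sss = 0.000000, Gamma_sst = 0.000000, Gamma_stt = 0.000000, Gamma_tss = 0.000000, Gamma_tst = 0.000000, Gamma_ttt = 0.000000
  tau = 0.375000: gamma = (0.265625, -0.140625), gamma' = (0.750000, -0.750000); Gamma_sss = 0.000000, Gamma_sst = 0.000000, Gamma_stt = 0.000000, Gamma_tss = 0.000000, Gamma_tst = 0.000000, Gamma_ttt = 0.000000
  tau = 0.500000: gamma = (0.375000, -0.250000), gamma' = (1.000000, -1.000000); Gamma_sss = 0.000000, Gamma_sst = 0.000000, Gamma_stt = 0.000000, Gamma_tss = 0.000000, Gamma_tst = 0.000000, Gamma_ttt = 0.000000
  tau = 0.625000: gamma = (0.515625, -0.390625), gamma' = (1.250000, -1.250000); Gamma_sss = 0.000000, Gamma_sst = 0.000000, Gamma_stt = 0.000000, Gamma_tss = 0.000000, Gamma_tst = 0.000000, Gamma_ttt = 0.000000
  tau = 0.750000: gamma = (0.687500, -0.562500), gamma' = (1.500000, -1.500000); Gamma_sss = 0.000000, Gamma_sst = 0.000000, Gamma_stt = 0.000000, Gamma_tss = 0.000000, Gamma_tst = 0.000000, Gamma_ttt = 0.000000
  tau = 0.875000: gamma = (0.890625, -0.765625), gamma' = (1.750000, -1.750000); Gamma_sss = 0.000000, Gamma_sst = 0.000000, Gamma_stt = 0.000000, Gamma_tss = 0.000000, Gamma_tst = 0.000000, Gamma_ttt = 0.000000
  tau = 1.000000: gamma = (1.125000, -1.000000), gamma' = (2.000000, -2.000000); Gamma_sss = 0.000000, Gamma_sst = 0.000000, Gamma_stt = 0.000000, Gamma_tss = 0.000000, Gamma_tst = 0.000000, Gamma_ttt = 0.000000
step 0: V^s = 0.1250, V^t = -2.0000
step 1: k1 = (0.000000, 0.000000), k2 = (0.000000, 0.000000), k3 = (0.000000, 0.000000), k4 = (0.000000, 0.000000); V <- V + (h/6)(k1 + 2k2 + 2k3 + k4): V^s = 0.1250, V^t = -2.0000
step 2: k1 = (0.000000, 0.000000), k2 = (0.000000, 0.000000), k3 = (0.000000, 0.000000), k4 = (0.000000, 0.000000); V <- V + (h/6)(k1 + 2k2 + 2k3 + k4): V^s = 0.1250, V^t = -2.0000
step 3: k1 = (0.000000, 0.000000), k2 = (0.000000, 0.000000), k3 = (0.000000, 0.000000), k4 = (0.000000, 0.000000); V <- V + (h/6)(k1 + 2k2 + 2k3 + k4): V^s = 0.1250, V^t = -2.0000
step 4: k1 = (0.000000, 0.000000), k2 = (0.000000, 0.000000), k3 = (0.000000, 0.000000), k4 = (0.000000, 0.000000); V <- V + (h/6)(k1 + 2k2 + 2k3 + k4): V^s = 0.1250, V^t = -2.0000


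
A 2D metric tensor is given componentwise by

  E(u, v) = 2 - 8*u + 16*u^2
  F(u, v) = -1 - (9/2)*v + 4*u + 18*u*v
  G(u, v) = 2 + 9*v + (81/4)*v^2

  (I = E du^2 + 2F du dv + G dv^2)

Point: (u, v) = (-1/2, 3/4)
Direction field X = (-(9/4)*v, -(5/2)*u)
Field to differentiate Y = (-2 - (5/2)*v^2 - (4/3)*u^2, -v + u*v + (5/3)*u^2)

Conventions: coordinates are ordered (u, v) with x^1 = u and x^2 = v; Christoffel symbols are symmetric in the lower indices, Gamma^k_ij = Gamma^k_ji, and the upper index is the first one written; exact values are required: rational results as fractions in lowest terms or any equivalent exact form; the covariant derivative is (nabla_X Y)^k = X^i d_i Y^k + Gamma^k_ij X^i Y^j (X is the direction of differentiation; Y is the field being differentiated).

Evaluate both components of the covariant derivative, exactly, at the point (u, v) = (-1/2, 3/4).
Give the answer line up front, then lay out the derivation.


Answer: (nabla_X Y)^u = -272319/29840, (nabla_X Y)^v = 68355/23872

E = 10, F = -105/8, G = 1289/64 at the point
E_u = -24, E_v = 0, F_u = 35/2, F_v = -27/2, G_u = 0, G_v = 315/8
EG - F^2 = 1865/64;  g^inv = (64/1865) * [[1289/64, 105/8], [105/8, 10]]
first-kind symbols [ij,l] = (1/2)(d_i g_jl + d_j g_il - d_l g_ij): [uu,u] = E_u/2 = -12, [uu,v] = F_u - E_v/2 = 35/2, [uv,u] = E_v/2 = 0, [uv,v] = G_u/2 = 0, [vv,u] = F_v - G_u/2 = -27/2, [vv,v] = G_v/2 = 315/16
Gamma^u_ij = (G*[ij,u] - F*[ij,v])/(EG - F^2), Gamma^v_ij = (E*[ij,v] - F*[ij,u])/(EG - F^2)
Gamma_uuu = -768/1865, Gamma_uuv = 0, Gamma_uvv = -864/1865, Gamma_vuu = 224/373, Gamma_vuv = 0, Gamma_vvv = 252/373
X = (-27/16, 5/4), Y = (-359/96, -17/24) at the point


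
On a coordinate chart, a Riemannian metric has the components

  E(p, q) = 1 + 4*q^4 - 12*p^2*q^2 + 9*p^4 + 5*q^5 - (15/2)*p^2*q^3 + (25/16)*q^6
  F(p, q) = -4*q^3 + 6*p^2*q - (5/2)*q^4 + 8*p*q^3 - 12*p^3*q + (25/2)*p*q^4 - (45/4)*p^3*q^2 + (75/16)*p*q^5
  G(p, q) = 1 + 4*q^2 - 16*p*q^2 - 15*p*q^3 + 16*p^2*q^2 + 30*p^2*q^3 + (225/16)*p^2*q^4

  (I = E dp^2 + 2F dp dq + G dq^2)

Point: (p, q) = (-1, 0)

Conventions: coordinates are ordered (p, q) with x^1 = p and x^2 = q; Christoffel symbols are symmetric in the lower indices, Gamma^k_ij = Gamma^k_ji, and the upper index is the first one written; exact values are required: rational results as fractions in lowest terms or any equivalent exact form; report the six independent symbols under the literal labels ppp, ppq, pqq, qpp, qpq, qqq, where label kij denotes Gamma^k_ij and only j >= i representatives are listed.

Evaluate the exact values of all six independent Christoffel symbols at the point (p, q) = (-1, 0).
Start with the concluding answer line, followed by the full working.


Answer: Gamma_ppp = -9/5, Gamma_ppq = 0, Gamma_pqq = 9/5, Gamma_qpp = 0, Gamma_qpq = 0, Gamma_qqq = 0

E = 10, F = 0, G = 1 at the point
E_p = -36, E_q = 0, F_p = 0, F_q = 18, G_p = 0, G_q = 0
EG - F^2 = 10;  g^inv = (1/10) * [[1, 0], [0, 10]]
first-kind symbols [ij,l] = (1/2)(d_i g_jl + d_j g_il - d_l g_ij): [pp,p] = E_p/2 = -18, [pp,q] = F_p - E_q/2 = 0, [pq,p] = E_q/2 = 0, [pq,q] = G_p/2 = 0, [qq,p] = F_q - G_p/2 = 18, [qq,q] = G_q/2 = 0
Gamma^p_ij = (G*[ij,p] - F*[ij,q])/(EG - F^2), Gamma^q_ij = (E*[ij,q] - F*[ij,p])/(EG - F^2)


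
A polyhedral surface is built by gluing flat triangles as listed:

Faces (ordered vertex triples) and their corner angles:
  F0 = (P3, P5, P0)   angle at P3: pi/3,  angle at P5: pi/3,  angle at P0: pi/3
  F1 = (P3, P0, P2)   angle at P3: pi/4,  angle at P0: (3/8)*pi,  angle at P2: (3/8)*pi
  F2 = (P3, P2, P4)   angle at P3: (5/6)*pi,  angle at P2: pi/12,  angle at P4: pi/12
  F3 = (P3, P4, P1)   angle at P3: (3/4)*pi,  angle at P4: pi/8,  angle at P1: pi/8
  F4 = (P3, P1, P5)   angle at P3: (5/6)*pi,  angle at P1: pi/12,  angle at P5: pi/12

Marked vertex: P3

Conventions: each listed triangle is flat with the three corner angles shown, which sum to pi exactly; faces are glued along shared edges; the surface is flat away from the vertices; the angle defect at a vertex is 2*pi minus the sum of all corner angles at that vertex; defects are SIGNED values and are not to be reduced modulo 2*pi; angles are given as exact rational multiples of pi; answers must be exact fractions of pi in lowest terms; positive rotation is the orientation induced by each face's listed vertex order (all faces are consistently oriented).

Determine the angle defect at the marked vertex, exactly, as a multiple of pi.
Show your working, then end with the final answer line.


Sum of corner angles at P3: 3*pi
defect = 2*pi - 3*pi

Answer: defect(P3) = -pi
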